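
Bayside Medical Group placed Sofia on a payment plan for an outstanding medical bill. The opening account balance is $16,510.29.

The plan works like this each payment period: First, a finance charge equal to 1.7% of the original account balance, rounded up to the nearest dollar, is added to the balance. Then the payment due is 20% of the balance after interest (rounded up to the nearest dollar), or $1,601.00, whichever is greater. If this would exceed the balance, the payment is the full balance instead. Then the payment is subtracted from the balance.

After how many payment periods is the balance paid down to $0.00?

Payment period 1: opening $16,510.29; interest $281.00 → $16,791.29; payment $3,359.00; balance $13,432.29
Payment period 2: opening $13,432.29; interest $281.00 → $13,713.29; payment $2,743.00; balance $10,970.29
Payment period 3: opening $10,970.29; interest $281.00 → $11,251.29; payment $2,251.00; balance $9,000.29
Payment period 4: opening $9,000.29; interest $281.00 → $9,281.29; payment $1,857.00; balance $7,424.29
Payment period 5: opening $7,424.29; interest $281.00 → $7,705.29; payment $1,601.00; balance $6,104.29
Payment period 6: opening $6,104.29; interest $281.00 → $6,385.29; payment $1,601.00; balance $4,784.29
Payment period 7: opening $4,784.29; interest $281.00 → $5,065.29; payment $1,601.00; balance $3,464.29
Payment period 8: opening $3,464.29; interest $281.00 → $3,745.29; payment $1,601.00; balance $2,144.29
Payment period 9: opening $2,144.29; interest $281.00 → $2,425.29; payment $1,601.00; balance $824.29
Payment period 10: opening $824.29; interest $281.00 → $1,105.29; payment $1,105.29; balance $0.00
Balance reaches $0.00 in payment period 10.

10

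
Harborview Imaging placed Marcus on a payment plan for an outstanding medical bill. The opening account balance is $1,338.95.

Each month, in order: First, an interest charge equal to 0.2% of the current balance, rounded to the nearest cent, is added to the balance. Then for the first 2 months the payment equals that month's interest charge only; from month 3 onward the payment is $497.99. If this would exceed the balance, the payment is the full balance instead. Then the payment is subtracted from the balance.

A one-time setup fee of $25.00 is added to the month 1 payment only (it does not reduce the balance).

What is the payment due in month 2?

$2.68

Month 1: $1,338.95 +$2.68 interest = $1,341.63; pay $2.68 (+ $25.00 fee) → $1,338.95
Month 2: $1,338.95 +$2.68 interest = $1,341.63; pay $2.68 → $1,338.95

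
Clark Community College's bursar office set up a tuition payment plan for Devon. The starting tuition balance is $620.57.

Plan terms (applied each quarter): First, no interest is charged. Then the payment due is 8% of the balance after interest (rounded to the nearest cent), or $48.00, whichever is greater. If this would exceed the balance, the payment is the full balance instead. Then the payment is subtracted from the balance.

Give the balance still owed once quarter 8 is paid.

$234.92

Quarter 1: $620.57 − $49.65 → $570.92
Quarter 2: $570.92 − $48.00 → $522.92
Quarter 3: $522.92 − $48.00 → $474.92
Quarter 4: $474.92 − $48.00 → $426.92
Quarter 5: $426.92 − $48.00 → $378.92
Quarter 6: $378.92 − $48.00 → $330.92
Quarter 7: $330.92 − $48.00 → $282.92
Quarter 8: $282.92 − $48.00 → $234.92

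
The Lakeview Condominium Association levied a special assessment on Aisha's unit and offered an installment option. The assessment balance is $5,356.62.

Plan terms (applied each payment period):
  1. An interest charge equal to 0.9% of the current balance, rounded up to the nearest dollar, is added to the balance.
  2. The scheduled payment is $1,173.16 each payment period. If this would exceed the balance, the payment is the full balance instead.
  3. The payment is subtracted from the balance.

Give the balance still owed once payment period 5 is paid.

Payment period 1: opening $5,356.62; interest $49.00 → $5,405.62; payment $1,173.16; balance $4,232.46
Payment period 2: opening $4,232.46; interest $39.00 → $4,271.46; payment $1,173.16; balance $3,098.30
Payment period 3: opening $3,098.30; interest $28.00 → $3,126.30; payment $1,173.16; balance $1,953.14
Payment period 4: opening $1,953.14; interest $18.00 → $1,971.14; payment $1,173.16; balance $797.98
Payment period 5: opening $797.98; interest $8.00 → $805.98; payment $805.98; balance $0.00

$0.00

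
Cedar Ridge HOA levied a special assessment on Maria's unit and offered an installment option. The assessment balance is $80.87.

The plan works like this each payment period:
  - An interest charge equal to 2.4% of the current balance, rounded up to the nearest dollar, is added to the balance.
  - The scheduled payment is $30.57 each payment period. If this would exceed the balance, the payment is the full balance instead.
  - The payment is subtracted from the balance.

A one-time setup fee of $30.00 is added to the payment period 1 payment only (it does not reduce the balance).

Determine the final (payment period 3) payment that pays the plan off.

Payment period 1: opening $80.87; interest $2.00 → $82.87; payment $30.57 (+ $30.00 fee); balance $52.30
Payment period 2: opening $52.30; interest $2.00 → $54.30; payment $30.57; balance $23.73
Payment period 3: opening $23.73; interest $1.00 → $24.73; payment $24.73; balance $0.00

$24.73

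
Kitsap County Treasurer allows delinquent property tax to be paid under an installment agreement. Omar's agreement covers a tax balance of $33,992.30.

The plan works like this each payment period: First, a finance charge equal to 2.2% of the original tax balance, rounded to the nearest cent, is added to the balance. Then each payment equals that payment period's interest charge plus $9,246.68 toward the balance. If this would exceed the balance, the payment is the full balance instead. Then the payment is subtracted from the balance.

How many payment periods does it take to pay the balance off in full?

4

Payment period 1: $33,992.30 +$747.83 interest = $34,740.13; pay $9,994.51 → $24,745.62
Payment period 2: $24,745.62 +$747.83 interest = $25,493.45; pay $9,994.51 → $15,498.94
Payment period 3: $15,498.94 +$747.83 interest = $16,246.77; pay $9,994.51 → $6,252.26
Payment period 4: $6,252.26 +$747.83 interest = $7,000.09; pay $7,000.09 → $0.00
Balance reaches $0.00 in payment period 4.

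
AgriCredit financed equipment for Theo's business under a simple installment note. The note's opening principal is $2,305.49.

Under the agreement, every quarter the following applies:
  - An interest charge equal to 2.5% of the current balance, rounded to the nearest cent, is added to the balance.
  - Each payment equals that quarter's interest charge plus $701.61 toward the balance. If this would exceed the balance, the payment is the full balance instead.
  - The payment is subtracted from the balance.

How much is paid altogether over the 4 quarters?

$2,430.81

# | Opening | Interest | Payment | End bal
1 | $2,305.49 | $57.64 | $759.25 | $1,603.88
2 | $1,603.88 | $40.10 | $741.71 | $902.27
3 | $902.27 | $22.56 | $724.17 | $200.66
4 | $200.66 | $5.02 | $205.68 | $0.00
Total paid: $2,430.81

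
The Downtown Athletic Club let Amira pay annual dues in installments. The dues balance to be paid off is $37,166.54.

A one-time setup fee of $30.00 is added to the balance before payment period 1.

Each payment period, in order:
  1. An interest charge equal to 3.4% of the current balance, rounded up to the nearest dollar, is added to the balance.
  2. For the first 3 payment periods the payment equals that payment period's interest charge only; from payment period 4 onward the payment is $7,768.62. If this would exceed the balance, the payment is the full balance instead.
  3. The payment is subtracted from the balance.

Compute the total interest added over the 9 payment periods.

$7,915.00

Payment period 1: opening $37,196.54; interest $1,265.00 → $38,461.54; payment $1,265.00; balance $37,196.54
Payment period 2: opening $37,196.54; interest $1,265.00 → $38,461.54; payment $1,265.00; balance $37,196.54
Payment period 3: opening $37,196.54; interest $1,265.00 → $38,461.54; payment $1,265.00; balance $37,196.54
Payment period 4: opening $37,196.54; interest $1,265.00 → $38,461.54; payment $7,768.62; balance $30,692.92
Payment period 5: opening $30,692.92; interest $1,044.00 → $31,736.92; payment $7,768.62; balance $23,968.30
Payment period 6: opening $23,968.30; interest $815.00 → $24,783.30; payment $7,768.62; balance $17,014.68
Payment period 7: opening $17,014.68; interest $579.00 → $17,593.68; payment $7,768.62; balance $9,825.06
Payment period 8: opening $9,825.06; interest $335.00 → $10,160.06; payment $7,768.62; balance $2,391.44
Payment period 9: opening $2,391.44; interest $82.00 → $2,473.44; payment $2,473.44; balance $0.00
Total interest: $1,265.00 + $1,265.00 + $1,265.00 + $1,265.00 + $1,044.00 + $815.00 + $579.00 + $335.00 + $82.00 = $7,915.00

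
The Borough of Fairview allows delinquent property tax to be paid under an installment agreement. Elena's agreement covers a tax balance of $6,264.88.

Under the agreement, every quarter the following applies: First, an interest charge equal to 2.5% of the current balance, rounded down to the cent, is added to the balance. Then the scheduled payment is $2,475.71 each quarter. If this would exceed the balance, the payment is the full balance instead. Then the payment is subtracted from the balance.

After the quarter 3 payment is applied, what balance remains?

Quarter 1: $6,264.88 +$156.62 interest = $6,421.50; pay $2,475.71 → $3,945.79
Quarter 2: $3,945.79 +$98.64 interest = $4,044.43; pay $2,475.71 → $1,568.72
Quarter 3: $1,568.72 +$39.21 interest = $1,607.93; pay $1,607.93 → $0.00

$0.00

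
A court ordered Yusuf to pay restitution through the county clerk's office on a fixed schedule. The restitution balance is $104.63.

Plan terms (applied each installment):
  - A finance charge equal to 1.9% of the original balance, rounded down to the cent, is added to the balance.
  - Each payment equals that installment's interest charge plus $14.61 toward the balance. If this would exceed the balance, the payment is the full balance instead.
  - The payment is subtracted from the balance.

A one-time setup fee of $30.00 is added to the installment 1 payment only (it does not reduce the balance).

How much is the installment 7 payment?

# | Opening | Interest | Payment | Fee | End bal
1 | $104.63 | $1.98 | $16.59 | $30.00 | $90.02
2 | $90.02 | $1.98 | $16.59 | — | $75.41
3 | $75.41 | $1.98 | $16.59 | — | $60.80
4 | $60.80 | $1.98 | $16.59 | — | $46.19
5 | $46.19 | $1.98 | $16.59 | — | $31.58
6 | $31.58 | $1.98 | $16.59 | — | $16.97
7 | $16.97 | $1.98 | $16.59 | — | $2.36

$16.59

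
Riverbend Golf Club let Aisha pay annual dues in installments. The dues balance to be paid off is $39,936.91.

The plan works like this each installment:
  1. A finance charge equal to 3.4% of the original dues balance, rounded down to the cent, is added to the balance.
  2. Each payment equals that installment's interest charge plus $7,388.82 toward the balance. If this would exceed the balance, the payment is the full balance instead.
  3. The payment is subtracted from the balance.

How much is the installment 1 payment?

$8,746.67

Installment 1: $39,936.91 +$1,357.85 interest = $41,294.76; pay $8,746.67 → $32,548.09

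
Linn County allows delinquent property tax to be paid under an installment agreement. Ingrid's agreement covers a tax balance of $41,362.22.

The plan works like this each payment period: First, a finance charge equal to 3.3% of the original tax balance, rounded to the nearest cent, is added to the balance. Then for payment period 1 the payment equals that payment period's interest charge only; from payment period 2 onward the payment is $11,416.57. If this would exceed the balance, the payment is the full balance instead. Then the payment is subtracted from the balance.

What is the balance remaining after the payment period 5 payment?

$1,155.74

# | Opening | Interest | Payment | End bal
1 | $41,362.22 | $1,364.95 | $1,364.95 | $41,362.22
2 | $41,362.22 | $1,364.95 | $11,416.57 | $31,310.60
3 | $31,310.60 | $1,364.95 | $11,416.57 | $21,258.98
4 | $21,258.98 | $1,364.95 | $11,416.57 | $11,207.36
5 | $11,207.36 | $1,364.95 | $11,416.57 | $1,155.74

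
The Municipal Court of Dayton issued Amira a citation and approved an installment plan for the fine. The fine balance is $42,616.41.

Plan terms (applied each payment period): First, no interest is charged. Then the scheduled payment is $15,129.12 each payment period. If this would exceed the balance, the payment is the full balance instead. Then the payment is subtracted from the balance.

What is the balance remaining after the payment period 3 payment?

Payment period 1: $42,616.41 − $15,129.12 → $27,487.29
Payment period 2: $27,487.29 − $15,129.12 → $12,358.17
Payment period 3: $12,358.17 − $12,358.17 → $0.00

$0.00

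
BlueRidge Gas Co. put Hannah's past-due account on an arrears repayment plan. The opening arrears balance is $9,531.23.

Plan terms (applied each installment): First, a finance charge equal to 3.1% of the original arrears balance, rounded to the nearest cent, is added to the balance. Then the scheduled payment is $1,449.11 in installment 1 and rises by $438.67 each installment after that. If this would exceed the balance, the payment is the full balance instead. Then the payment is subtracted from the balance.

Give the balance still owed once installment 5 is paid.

# | Opening | Interest | Payment | End bal
1 | $9,531.23 | $295.47 | $1,449.11 | $8,377.59
2 | $8,377.59 | $295.47 | $1,887.78 | $6,785.28
3 | $6,785.28 | $295.47 | $2,326.45 | $4,754.30
4 | $4,754.30 | $295.47 | $2,765.12 | $2,284.65
5 | $2,284.65 | $295.47 | $2,580.12 | $0.00

$0.00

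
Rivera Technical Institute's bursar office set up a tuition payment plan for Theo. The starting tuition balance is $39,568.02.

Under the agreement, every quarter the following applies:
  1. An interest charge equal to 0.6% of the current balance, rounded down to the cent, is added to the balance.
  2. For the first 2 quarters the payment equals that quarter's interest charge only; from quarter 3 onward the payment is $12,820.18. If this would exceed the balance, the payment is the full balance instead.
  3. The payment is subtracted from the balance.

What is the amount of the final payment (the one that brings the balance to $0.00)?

$1,602.30

Quarter 1: $39,568.02 +$237.40 interest = $39,805.42; pay $237.40 → $39,568.02
Quarter 2: $39,568.02 +$237.40 interest = $39,805.42; pay $237.40 → $39,568.02
Quarter 3: $39,568.02 +$237.40 interest = $39,805.42; pay $12,820.18 → $26,985.24
Quarter 4: $26,985.24 +$161.91 interest = $27,147.15; pay $12,820.18 → $14,326.97
Quarter 5: $14,326.97 +$85.96 interest = $14,412.93; pay $12,820.18 → $1,592.75
Quarter 6: $1,592.75 +$9.55 interest = $1,602.30; pay $1,602.30 → $0.00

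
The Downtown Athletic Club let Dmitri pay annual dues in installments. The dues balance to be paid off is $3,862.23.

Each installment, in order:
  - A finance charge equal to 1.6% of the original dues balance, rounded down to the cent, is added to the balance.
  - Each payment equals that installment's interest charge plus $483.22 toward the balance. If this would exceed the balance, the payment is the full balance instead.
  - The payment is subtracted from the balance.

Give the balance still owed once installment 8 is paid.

Installment 1: opening $3,862.23; interest $61.79 → $3,924.02; payment $545.01; balance $3,379.01
Installment 2: opening $3,379.01; interest $61.79 → $3,440.80; payment $545.01; balance $2,895.79
Installment 3: opening $2,895.79; interest $61.79 → $2,957.58; payment $545.01; balance $2,412.57
Installment 4: opening $2,412.57; interest $61.79 → $2,474.36; payment $545.01; balance $1,929.35
Installment 5: opening $1,929.35; interest $61.79 → $1,991.14; payment $545.01; balance $1,446.13
Installment 6: opening $1,446.13; interest $61.79 → $1,507.92; payment $545.01; balance $962.91
Installment 7: opening $962.91; interest $61.79 → $1,024.70; payment $545.01; balance $479.69
Installment 8: opening $479.69; interest $61.79 → $541.48; payment $541.48; balance $0.00

$0.00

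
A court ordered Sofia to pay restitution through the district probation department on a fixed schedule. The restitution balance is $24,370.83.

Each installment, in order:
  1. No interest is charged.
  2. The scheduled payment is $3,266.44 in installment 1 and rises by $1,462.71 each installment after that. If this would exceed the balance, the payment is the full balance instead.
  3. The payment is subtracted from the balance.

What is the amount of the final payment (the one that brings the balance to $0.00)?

$2,528.81

Installment 1: opening $24,370.83; payment $3,266.44; balance $21,104.39
Installment 2: opening $21,104.39; payment $4,729.15; balance $16,375.24
Installment 3: opening $16,375.24; payment $6,191.86; balance $10,183.38
Installment 4: opening $10,183.38; payment $7,654.57; balance $2,528.81
Installment 5: opening $2,528.81; payment $2,528.81; balance $0.00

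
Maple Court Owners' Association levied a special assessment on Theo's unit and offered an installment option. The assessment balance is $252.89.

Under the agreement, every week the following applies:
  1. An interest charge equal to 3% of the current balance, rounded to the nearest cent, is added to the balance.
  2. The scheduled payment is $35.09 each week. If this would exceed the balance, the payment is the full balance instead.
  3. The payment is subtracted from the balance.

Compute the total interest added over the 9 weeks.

Week 1: opening $252.89; interest $7.59 → $260.48; payment $35.09; balance $225.39
Week 2: opening $225.39; interest $6.76 → $232.15; payment $35.09; balance $197.06
Week 3: opening $197.06; interest $5.91 → $202.97; payment $35.09; balance $167.88
Week 4: opening $167.88; interest $5.04 → $172.92; payment $35.09; balance $137.83
Week 5: opening $137.83; interest $4.13 → $141.96; payment $35.09; balance $106.87
Week 6: opening $106.87; interest $3.21 → $110.08; payment $35.09; balance $74.99
Week 7: opening $74.99; interest $2.25 → $77.24; payment $35.09; balance $42.15
Week 8: opening $42.15; interest $1.26 → $43.41; payment $35.09; balance $8.32
Week 9: opening $8.32; interest $0.25 → $8.57; payment $8.57; balance $0.00
Total interest: $7.59 + $6.76 + $5.91 + $5.04 + $4.13 + $3.21 + $2.25 + $1.26 + $0.25 = $36.40

$36.40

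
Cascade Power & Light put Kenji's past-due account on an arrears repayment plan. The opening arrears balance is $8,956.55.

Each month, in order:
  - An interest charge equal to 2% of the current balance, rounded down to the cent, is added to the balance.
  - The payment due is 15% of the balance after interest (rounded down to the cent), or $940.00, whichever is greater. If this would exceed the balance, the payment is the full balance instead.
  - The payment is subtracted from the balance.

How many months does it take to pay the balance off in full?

10

# | Opening | Interest | Payment | End bal
1 | $8,956.55 | $179.13 | $1,370.35 | $7,765.33
2 | $7,765.33 | $155.30 | $1,188.09 | $6,732.54
3 | $6,732.54 | $134.65 | $1,030.07 | $5,837.12
4 | $5,837.12 | $116.74 | $940.00 | $5,013.86
5 | $5,013.86 | $100.27 | $940.00 | $4,174.13
6 | $4,174.13 | $83.48 | $940.00 | $3,317.61
7 | $3,317.61 | $66.35 | $940.00 | $2,443.96
8 | $2,443.96 | $48.87 | $940.00 | $1,552.83
9 | $1,552.83 | $31.05 | $940.00 | $643.88
10 | $643.88 | $12.87 | $656.75 | $0.00
Balance reaches $0.00 in month 10.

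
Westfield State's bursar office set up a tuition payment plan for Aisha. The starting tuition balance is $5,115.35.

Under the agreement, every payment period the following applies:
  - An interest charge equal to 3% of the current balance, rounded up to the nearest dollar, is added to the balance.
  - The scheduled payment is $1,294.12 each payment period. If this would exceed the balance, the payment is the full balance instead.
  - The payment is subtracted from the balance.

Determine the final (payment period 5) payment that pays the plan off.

$356.87

Payment period 1: $5,115.35 +$154.00 interest = $5,269.35; pay $1,294.12 → $3,975.23
Payment period 2: $3,975.23 +$120.00 interest = $4,095.23; pay $1,294.12 → $2,801.11
Payment period 3: $2,801.11 +$85.00 interest = $2,886.11; pay $1,294.12 → $1,591.99
Payment period 4: $1,591.99 +$48.00 interest = $1,639.99; pay $1,294.12 → $345.87
Payment period 5: $345.87 +$11.00 interest = $356.87; pay $356.87 → $0.00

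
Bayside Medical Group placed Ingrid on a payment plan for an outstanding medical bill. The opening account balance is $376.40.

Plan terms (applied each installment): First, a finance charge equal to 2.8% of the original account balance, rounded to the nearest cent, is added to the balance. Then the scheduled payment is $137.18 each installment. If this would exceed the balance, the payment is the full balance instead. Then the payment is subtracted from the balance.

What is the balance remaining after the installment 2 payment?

Installment 1: opening $376.40; interest $10.54 → $386.94; payment $137.18; balance $249.76
Installment 2: opening $249.76; interest $10.54 → $260.30; payment $137.18; balance $123.12

$123.12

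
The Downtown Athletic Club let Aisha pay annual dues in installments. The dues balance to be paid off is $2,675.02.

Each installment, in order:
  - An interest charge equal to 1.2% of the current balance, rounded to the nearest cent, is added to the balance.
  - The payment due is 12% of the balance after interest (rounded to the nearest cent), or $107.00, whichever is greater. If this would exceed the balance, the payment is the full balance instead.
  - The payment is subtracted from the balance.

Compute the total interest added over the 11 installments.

Installment 1: opening $2,675.02; interest $32.10 → $2,707.12; payment $324.85; balance $2,382.27
Installment 2: opening $2,382.27; interest $28.59 → $2,410.86; payment $289.30; balance $2,121.56
Installment 3: opening $2,121.56; interest $25.46 → $2,147.02; payment $257.64; balance $1,889.38
Installment 4: opening $1,889.38; interest $22.67 → $1,912.05; payment $229.45; balance $1,682.60
Installment 5: opening $1,682.60; interest $20.19 → $1,702.79; payment $204.33; balance $1,498.46
Installment 6: opening $1,498.46; interest $17.98 → $1,516.44; payment $181.97; balance $1,334.47
Installment 7: opening $1,334.47; interest $16.01 → $1,350.48; payment $162.06; balance $1,188.42
Installment 8: opening $1,188.42; interest $14.26 → $1,202.68; payment $144.32; balance $1,058.36
Installment 9: opening $1,058.36; interest $12.70 → $1,071.06; payment $128.53; balance $942.53
Installment 10: opening $942.53; interest $11.31 → $953.84; payment $114.46; balance $839.38
Installment 11: opening $839.38; interest $10.07 → $849.45; payment $107.00; balance $742.45
Total interest: $32.10 + $28.59 + $25.46 + $22.67 + $20.19 + $17.98 + $16.01 + $14.26 + $12.70 + $11.31 + $10.07 = $211.34

$211.34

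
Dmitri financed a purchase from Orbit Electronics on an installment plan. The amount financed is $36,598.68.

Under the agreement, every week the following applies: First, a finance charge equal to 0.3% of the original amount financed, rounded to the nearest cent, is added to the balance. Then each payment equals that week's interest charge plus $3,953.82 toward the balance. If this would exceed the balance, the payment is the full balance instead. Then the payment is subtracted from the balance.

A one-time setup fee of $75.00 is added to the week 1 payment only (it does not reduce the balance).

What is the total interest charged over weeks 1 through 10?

$1,098.00

# | Opening | Interest | Payment | Fee | End bal
1 | $36,598.68 | $109.80 | $4,063.62 | $75.00 | $32,644.86
2 | $32,644.86 | $109.80 | $4,063.62 | — | $28,691.04
3 | $28,691.04 | $109.80 | $4,063.62 | — | $24,737.22
4 | $24,737.22 | $109.80 | $4,063.62 | — | $20,783.40
5 | $20,783.40 | $109.80 | $4,063.62 | — | $16,829.58
6 | $16,829.58 | $109.80 | $4,063.62 | — | $12,875.76
7 | $12,875.76 | $109.80 | $4,063.62 | — | $8,921.94
8 | $8,921.94 | $109.80 | $4,063.62 | — | $4,968.12
9 | $4,968.12 | $109.80 | $4,063.62 | — | $1,014.30
10 | $1,014.30 | $109.80 | $1,124.10 | — | $0.00
Total interest: $109.80 + $109.80 + $109.80 + $109.80 + $109.80 + $109.80 + $109.80 + $109.80 + $109.80 + $109.80 = $1,098.00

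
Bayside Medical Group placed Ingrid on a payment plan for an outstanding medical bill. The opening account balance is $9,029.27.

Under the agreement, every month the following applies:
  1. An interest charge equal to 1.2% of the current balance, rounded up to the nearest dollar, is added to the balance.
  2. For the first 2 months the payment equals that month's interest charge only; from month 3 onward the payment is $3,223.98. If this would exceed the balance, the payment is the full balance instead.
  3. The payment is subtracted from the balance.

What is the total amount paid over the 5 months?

$9,461.27

Month 1: opening $9,029.27; interest $109.00 → $9,138.27; payment $109.00; balance $9,029.27
Month 2: opening $9,029.27; interest $109.00 → $9,138.27; payment $109.00; balance $9,029.27
Month 3: opening $9,029.27; interest $109.00 → $9,138.27; payment $3,223.98; balance $5,914.29
Month 4: opening $5,914.29; interest $71.00 → $5,985.29; payment $3,223.98; balance $2,761.31
Month 5: opening $2,761.31; interest $34.00 → $2,795.31; payment $2,795.31; balance $0.00
Total paid: $9,461.27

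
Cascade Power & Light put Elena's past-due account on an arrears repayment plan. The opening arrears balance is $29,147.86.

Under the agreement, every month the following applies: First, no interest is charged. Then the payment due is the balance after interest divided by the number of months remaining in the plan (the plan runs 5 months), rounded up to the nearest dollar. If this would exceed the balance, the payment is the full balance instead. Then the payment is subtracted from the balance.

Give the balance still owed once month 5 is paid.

$0.00

Month 1: $29,147.86 − $5,830.00 → $23,317.86
Month 2: $23,317.86 − $5,830.00 → $17,487.86
Month 3: $17,487.86 − $5,830.00 → $11,657.86
Month 4: $11,657.86 − $5,829.00 → $5,828.86
Month 5: $5,828.86 − $5,828.86 → $0.00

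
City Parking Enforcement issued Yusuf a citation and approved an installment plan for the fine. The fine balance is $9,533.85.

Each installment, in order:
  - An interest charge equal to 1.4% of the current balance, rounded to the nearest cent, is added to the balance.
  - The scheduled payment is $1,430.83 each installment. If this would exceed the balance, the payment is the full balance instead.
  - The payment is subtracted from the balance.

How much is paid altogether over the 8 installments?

$10,078.58

# | Opening | Interest | Payment | End bal
1 | $9,533.85 | $133.47 | $1,430.83 | $8,236.49
2 | $8,236.49 | $115.31 | $1,430.83 | $6,920.97
3 | $6,920.97 | $96.89 | $1,430.83 | $5,587.03
4 | $5,587.03 | $78.22 | $1,430.83 | $4,234.42
5 | $4,234.42 | $59.28 | $1,430.83 | $2,862.87
6 | $2,862.87 | $40.08 | $1,430.83 | $1,472.12
7 | $1,472.12 | $20.61 | $1,430.83 | $61.90
8 | $61.90 | $0.87 | $62.77 | $0.00
Total paid: $10,078.58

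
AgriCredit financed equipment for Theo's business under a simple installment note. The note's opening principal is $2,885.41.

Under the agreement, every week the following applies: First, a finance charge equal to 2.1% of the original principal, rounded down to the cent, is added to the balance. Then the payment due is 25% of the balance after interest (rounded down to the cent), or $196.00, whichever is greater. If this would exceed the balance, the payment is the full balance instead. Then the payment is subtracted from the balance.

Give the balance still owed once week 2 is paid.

# | Opening | Interest | Payment | End bal
1 | $2,885.41 | $60.59 | $736.50 | $2,209.50
2 | $2,209.50 | $60.59 | $567.52 | $1,702.57

$1,702.57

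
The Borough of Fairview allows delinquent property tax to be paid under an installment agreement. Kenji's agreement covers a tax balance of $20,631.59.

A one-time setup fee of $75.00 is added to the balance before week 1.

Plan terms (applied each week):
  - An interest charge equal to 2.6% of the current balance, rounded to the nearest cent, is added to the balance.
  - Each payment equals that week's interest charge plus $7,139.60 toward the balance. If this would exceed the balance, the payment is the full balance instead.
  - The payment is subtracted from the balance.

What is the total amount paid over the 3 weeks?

$21,764.81

# | Opening | Interest | Payment | End bal
1 | $20,706.59 | $538.37 | $7,677.97 | $13,566.99
2 | $13,566.99 | $352.74 | $7,492.34 | $6,427.39
3 | $6,427.39 | $167.11 | $6,594.50 | $0.00
Total paid: $21,764.81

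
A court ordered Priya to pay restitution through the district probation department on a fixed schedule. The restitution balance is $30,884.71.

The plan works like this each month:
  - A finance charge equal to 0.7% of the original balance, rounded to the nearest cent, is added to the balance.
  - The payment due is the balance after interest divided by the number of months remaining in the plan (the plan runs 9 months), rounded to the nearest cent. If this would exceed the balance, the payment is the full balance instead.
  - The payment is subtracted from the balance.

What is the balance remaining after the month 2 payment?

Month 1: $30,884.71 +$216.19 interest = $31,100.90; pay $3,455.66 → $27,645.24
Month 2: $27,645.24 +$216.19 interest = $27,861.43; pay $3,482.68 → $24,378.75

$24,378.75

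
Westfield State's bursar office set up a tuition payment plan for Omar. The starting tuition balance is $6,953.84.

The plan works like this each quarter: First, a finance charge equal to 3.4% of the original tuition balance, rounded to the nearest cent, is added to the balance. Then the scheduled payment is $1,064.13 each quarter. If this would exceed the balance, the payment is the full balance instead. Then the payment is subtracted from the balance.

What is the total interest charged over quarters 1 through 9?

$2,127.87

Quarter 1: $6,953.84 +$236.43 interest = $7,190.27; pay $1,064.13 → $6,126.14
Quarter 2: $6,126.14 +$236.43 interest = $6,362.57; pay $1,064.13 → $5,298.44
Quarter 3: $5,298.44 +$236.43 interest = $5,534.87; pay $1,064.13 → $4,470.74
Quarter 4: $4,470.74 +$236.43 interest = $4,707.17; pay $1,064.13 → $3,643.04
Quarter 5: $3,643.04 +$236.43 interest = $3,879.47; pay $1,064.13 → $2,815.34
Quarter 6: $2,815.34 +$236.43 interest = $3,051.77; pay $1,064.13 → $1,987.64
Quarter 7: $1,987.64 +$236.43 interest = $2,224.07; pay $1,064.13 → $1,159.94
Quarter 8: $1,159.94 +$236.43 interest = $1,396.37; pay $1,064.13 → $332.24
Quarter 9: $332.24 +$236.43 interest = $568.67; pay $568.67 → $0.00
Total interest: $236.43 + $236.43 + $236.43 + $236.43 + $236.43 + $236.43 + $236.43 + $236.43 + $236.43 = $2,127.87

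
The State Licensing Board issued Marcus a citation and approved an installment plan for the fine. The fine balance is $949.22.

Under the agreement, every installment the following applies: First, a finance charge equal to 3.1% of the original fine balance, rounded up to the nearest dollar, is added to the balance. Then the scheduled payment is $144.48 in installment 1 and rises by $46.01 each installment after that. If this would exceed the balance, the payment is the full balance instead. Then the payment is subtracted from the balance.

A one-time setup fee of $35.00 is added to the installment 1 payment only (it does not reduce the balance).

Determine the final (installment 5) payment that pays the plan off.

Installment 1: opening $949.22; interest $30.00 → $979.22; payment $144.48 (+ $35.00 fee); balance $834.74
Installment 2: opening $834.74; interest $30.00 → $864.74; payment $190.49; balance $674.25
Installment 3: opening $674.25; interest $30.00 → $704.25; payment $236.50; balance $467.75
Installment 4: opening $467.75; interest $30.00 → $497.75; payment $282.51; balance $215.24
Installment 5: opening $215.24; interest $30.00 → $245.24; payment $245.24; balance $0.00

$245.24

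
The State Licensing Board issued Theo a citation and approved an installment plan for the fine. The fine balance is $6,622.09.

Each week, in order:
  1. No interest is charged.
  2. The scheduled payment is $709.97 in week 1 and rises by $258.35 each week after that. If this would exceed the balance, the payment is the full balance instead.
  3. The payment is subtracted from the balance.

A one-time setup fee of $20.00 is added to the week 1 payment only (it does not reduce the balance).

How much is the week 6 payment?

$488.74

Week 1: opening $6,622.09; payment $709.97 (+ $20.00 fee); balance $5,912.12
Week 2: opening $5,912.12; payment $968.32; balance $4,943.80
Week 3: opening $4,943.80; payment $1,226.67; balance $3,717.13
Week 4: opening $3,717.13; payment $1,485.02; balance $2,232.11
Week 5: opening $2,232.11; payment $1,743.37; balance $488.74
Week 6: opening $488.74; payment $488.74; balance $0.00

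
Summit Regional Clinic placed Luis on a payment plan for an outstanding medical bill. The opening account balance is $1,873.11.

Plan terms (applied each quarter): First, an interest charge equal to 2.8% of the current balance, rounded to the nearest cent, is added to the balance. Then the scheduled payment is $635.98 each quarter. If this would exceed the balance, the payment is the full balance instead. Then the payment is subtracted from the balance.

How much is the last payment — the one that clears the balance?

Quarter 1: $1,873.11 +$52.45 interest = $1,925.56; pay $635.98 → $1,289.58
Quarter 2: $1,289.58 +$36.11 interest = $1,325.69; pay $635.98 → $689.71
Quarter 3: $689.71 +$19.31 interest = $709.02; pay $635.98 → $73.04
Quarter 4: $73.04 +$2.05 interest = $75.09; pay $75.09 → $0.00

$75.09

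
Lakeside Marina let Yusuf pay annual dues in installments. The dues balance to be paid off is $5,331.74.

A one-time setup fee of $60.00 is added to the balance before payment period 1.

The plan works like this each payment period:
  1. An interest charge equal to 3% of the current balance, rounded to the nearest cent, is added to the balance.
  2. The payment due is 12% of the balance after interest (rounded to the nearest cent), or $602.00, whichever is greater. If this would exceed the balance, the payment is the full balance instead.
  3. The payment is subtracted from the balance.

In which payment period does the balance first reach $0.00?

11

# | Opening | Interest | Payment | End bal
1 | $5,391.74 | $161.75 | $666.42 | $4,887.07
2 | $4,887.07 | $146.61 | $604.04 | $4,429.64
3 | $4,429.64 | $132.89 | $602.00 | $3,960.53
4 | $3,960.53 | $118.82 | $602.00 | $3,477.35
5 | $3,477.35 | $104.32 | $602.00 | $2,979.67
6 | $2,979.67 | $89.39 | $602.00 | $2,467.06
7 | $2,467.06 | $74.01 | $602.00 | $1,939.07
8 | $1,939.07 | $58.17 | $602.00 | $1,395.24
9 | $1,395.24 | $41.86 | $602.00 | $835.10
10 | $835.10 | $25.05 | $602.00 | $258.15
11 | $258.15 | $7.74 | $265.89 | $0.00
Balance reaches $0.00 in payment period 11.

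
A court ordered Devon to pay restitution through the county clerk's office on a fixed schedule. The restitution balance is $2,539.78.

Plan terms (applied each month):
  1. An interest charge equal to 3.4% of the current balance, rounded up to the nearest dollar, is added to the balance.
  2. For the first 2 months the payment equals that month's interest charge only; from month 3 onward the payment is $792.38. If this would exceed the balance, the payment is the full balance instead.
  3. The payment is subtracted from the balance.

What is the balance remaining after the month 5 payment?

Month 1: $2,539.78 +$87.00 interest = $2,626.78; pay $87.00 → $2,539.78
Month 2: $2,539.78 +$87.00 interest = $2,626.78; pay $87.00 → $2,539.78
Month 3: $2,539.78 +$87.00 interest = $2,626.78; pay $792.38 → $1,834.40
Month 4: $1,834.40 +$63.00 interest = $1,897.40; pay $792.38 → $1,105.02
Month 5: $1,105.02 +$38.00 interest = $1,143.02; pay $792.38 → $350.64

$350.64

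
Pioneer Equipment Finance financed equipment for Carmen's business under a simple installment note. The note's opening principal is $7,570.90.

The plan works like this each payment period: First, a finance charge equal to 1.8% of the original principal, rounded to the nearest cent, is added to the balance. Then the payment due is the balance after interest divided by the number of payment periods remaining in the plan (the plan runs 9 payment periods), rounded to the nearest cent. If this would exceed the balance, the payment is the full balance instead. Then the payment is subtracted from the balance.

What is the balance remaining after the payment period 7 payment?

Payment period 1: $7,570.90 +$136.28 interest = $7,707.18; pay $856.35 → $6,850.83
Payment period 2: $6,850.83 +$136.28 interest = $6,987.11; pay $873.39 → $6,113.72
Payment period 3: $6,113.72 +$136.28 interest = $6,250.00; pay $892.86 → $5,357.14
Payment period 4: $5,357.14 +$136.28 interest = $5,493.42; pay $915.57 → $4,577.85
Payment period 5: $4,577.85 +$136.28 interest = $4,714.13; pay $942.83 → $3,771.30
Payment period 6: $3,771.30 +$136.28 interest = $3,907.58; pay $976.90 → $2,930.68
Payment period 7: $2,930.68 +$136.28 interest = $3,066.96; pay $1,022.32 → $2,044.64

$2,044.64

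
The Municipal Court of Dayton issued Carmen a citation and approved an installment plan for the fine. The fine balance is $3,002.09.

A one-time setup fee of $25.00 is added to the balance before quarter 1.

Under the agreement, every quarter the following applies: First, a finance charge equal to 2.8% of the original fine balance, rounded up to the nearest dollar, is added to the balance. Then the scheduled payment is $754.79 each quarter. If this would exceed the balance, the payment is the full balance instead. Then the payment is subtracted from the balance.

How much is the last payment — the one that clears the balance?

Quarter 1: $3,027.09 +$85.00 interest = $3,112.09; pay $754.79 → $2,357.30
Quarter 2: $2,357.30 +$85.00 interest = $2,442.30; pay $754.79 → $1,687.51
Quarter 3: $1,687.51 +$85.00 interest = $1,772.51; pay $754.79 → $1,017.72
Quarter 4: $1,017.72 +$85.00 interest = $1,102.72; pay $754.79 → $347.93
Quarter 5: $347.93 +$85.00 interest = $432.93; pay $432.93 → $0.00

$432.93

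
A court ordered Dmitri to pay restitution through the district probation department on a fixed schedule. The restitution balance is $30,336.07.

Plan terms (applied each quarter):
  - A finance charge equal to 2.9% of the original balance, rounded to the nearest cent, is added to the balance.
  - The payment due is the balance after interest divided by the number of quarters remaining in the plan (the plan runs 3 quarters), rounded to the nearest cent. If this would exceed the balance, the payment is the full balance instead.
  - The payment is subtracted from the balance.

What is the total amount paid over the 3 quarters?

Quarter 1: $30,336.07 +$879.75 interest = $31,215.82; pay $10,405.27 → $20,810.55
Quarter 2: $20,810.55 +$879.75 interest = $21,690.30; pay $10,845.15 → $10,845.15
Quarter 3: $10,845.15 +$879.75 interest = $11,724.90; pay $11,724.90 → $0.00
Total paid: $32,975.32

$32,975.32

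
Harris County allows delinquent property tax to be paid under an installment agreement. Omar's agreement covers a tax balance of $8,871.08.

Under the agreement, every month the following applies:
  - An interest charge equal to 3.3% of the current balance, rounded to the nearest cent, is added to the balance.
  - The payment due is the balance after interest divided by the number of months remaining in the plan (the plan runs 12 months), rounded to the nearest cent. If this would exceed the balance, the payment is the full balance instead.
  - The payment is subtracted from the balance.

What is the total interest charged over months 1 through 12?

$2,153.27

# | Opening | Interest | Payment | End bal
1 | $8,871.08 | $292.75 | $763.65 | $8,400.18
2 | $8,400.18 | $277.21 | $788.85 | $7,888.54
3 | $7,888.54 | $260.32 | $814.89 | $7,333.97
4 | $7,333.97 | $242.02 | $841.78 | $6,734.21
5 | $6,734.21 | $222.23 | $869.56 | $6,086.88
6 | $6,086.88 | $200.87 | $898.25 | $5,389.50
7 | $5,389.50 | $177.85 | $927.89 | $4,639.46
8 | $4,639.46 | $153.10 | $958.51 | $3,834.05
9 | $3,834.05 | $126.52 | $990.14 | $2,970.43
10 | $2,970.43 | $98.02 | $1,022.82 | $2,045.63
11 | $2,045.63 | $67.51 | $1,056.57 | $1,056.57
12 | $1,056.57 | $34.87 | $1,091.44 | $0.00
Total interest: $292.75 + $277.21 + $260.32 + $242.02 + $222.23 + $200.87 + $177.85 + $153.10 + $126.52 + $98.02 + $67.51 + $34.87 = $2,153.27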